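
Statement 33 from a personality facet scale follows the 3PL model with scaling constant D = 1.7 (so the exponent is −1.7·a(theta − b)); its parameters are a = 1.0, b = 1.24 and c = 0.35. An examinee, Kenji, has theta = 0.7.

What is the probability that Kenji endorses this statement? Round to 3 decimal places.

P(theta) = c + (1 − c) · 1 / (1 + exp(−D·a(theta − b)))
Exponent: 1.7 × 1.0 × (0.7 − 1.24) = -0.9180
1/(1 + e^{0.9180}) = 0.2854
P = 0.35 + 0.65 × 0.2854 = 0.5355

0.535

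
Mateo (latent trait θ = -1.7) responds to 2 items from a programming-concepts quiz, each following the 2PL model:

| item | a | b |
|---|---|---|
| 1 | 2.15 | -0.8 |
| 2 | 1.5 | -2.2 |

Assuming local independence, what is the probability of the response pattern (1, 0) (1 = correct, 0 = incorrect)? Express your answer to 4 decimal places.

P(θ) = 1 / (1 + exp(−a(θ − b)))
P_1 = 1/(1+e^{1.9350}) = 0.1262
P_2 = 1/(1+e^{-0.7500}) = 0.6792
L = P_1 × (1−P_2) = 0.1262 × 0.3208 = 0.04049

0.0405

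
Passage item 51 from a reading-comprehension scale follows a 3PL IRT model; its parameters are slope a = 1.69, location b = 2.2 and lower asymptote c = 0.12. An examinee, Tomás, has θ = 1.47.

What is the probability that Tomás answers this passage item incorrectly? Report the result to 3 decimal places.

P(θ) = c + (1 − c) · 1 / (1 + exp(−a(θ − b)))
Exponent: 1.69 × (1.47 − 2.2) = -1.2337
1/(1 + e^{1.2337}) = 0.2255
P = 0.12 + 0.88 × 0.2255 = 0.3185
P(incorrect) = 1 − 0.3185 = 0.6815

0.682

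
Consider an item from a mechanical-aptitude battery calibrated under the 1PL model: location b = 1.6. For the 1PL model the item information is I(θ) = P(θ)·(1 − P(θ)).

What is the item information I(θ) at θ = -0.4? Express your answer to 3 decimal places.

0.105

P = 1/(1+e^{2.0000}) = 0.1192
P(1−P) = 0.1192 × 0.8808 = 0.1050
I = P(1−P) = 0.10499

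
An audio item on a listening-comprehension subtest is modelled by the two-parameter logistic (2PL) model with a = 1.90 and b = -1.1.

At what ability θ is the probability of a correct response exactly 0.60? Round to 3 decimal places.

-0.887

P(θ) = 1 / (1 + exp(−a(θ − b)))
logit = ln(0.6000/0.4000) = 0.4055
θ = b + logit/(a) = -1.1 + 0.4055/1.9000 = -0.8866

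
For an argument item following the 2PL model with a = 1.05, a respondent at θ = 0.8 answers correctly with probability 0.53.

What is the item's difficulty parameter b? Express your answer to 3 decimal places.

0.686

P(θ) = 1 / (1 + exp(−a(θ − b)))
logit(0.53) = ln(0.53/0.47) = 0.1201
b = θ − logit/(a) = 0.8 − 0.1201/1.0500 = 0.6856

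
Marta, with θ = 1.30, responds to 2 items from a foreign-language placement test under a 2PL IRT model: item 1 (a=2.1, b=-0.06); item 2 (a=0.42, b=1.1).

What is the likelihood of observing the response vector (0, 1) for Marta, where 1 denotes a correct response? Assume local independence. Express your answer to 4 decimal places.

0.0283

P(θ) = 1 / (1 + exp(−a(θ − b)))
P_1 = 1/(1+e^{-2.8560}) = 0.9456
P_2 = 1/(1+e^{-0.0840}) = 0.5210
L = (1−P_1) × P_2 = 0.0544 × 0.5210 = 0.02833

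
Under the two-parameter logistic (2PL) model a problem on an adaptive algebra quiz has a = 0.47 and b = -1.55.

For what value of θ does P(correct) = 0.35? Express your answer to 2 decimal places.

-2.87

P(θ) = 1 / (1 + exp(−a(θ − b)))
logit = ln(0.3500/0.6500) = -0.6190
θ = b + logit/(a) = -1.55 + (-0.6190)/0.4700 = -2.8671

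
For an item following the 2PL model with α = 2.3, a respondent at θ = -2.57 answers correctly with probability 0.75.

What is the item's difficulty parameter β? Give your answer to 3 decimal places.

P(θ) = 1 / (1 + exp(−α(θ − β)))
logit(0.75) = ln(0.75/0.25) = 1.0986
β = θ − logit/(α) = -2.57 − 1.0986/2.3000 = -3.0477

-3.048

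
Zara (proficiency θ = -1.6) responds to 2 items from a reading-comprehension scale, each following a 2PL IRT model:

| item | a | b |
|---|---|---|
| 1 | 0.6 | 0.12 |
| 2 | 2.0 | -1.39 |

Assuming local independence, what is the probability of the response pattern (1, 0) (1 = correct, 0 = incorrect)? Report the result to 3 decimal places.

P(θ) = 1 / (1 + exp(−a(θ − b)))
P_1 = 1/(1+e^{1.0320}) = 0.2627
P_2 = 1/(1+e^{0.4200}) = 0.3965
L = P_1 × (1−P_2) = 0.2627 × 0.6035 = 0.15853

0.159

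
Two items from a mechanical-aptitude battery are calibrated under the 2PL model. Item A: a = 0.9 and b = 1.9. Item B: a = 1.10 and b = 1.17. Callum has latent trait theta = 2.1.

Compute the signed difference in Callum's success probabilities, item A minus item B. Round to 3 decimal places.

P(theta) = 1 / (1 + exp(−a(theta − b)))
P_A = 0.5449
P_B = 0.7356
P_A − P_B = -0.1907

-0.191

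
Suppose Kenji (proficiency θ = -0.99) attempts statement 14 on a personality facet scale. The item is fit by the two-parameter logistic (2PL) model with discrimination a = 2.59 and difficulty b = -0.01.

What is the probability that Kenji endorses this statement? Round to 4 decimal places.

P(θ) = 1 / (1 + exp(−a(θ − b)))
Exponent: 2.59 × (-0.99 − (-0.01)) = -2.5382
1/(1 + e^{2.5382}) = 0.0732

0.0732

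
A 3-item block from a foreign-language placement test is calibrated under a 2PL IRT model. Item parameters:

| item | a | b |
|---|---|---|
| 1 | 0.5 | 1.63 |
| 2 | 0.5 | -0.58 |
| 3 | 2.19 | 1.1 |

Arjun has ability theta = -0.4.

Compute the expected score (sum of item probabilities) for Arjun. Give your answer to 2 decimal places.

P(theta) = 1 / (1 + exp(−a(theta − b)))
P_1 = 1/(1+e^{1.0150}) = 0.2660
P_2 = 1/(1+e^{-0.0900}) = 0.5225
P_3 = 1/(1+e^{3.2850}) = 0.0361
E[score] = 0.2660 + 0.5225 + 0.0361 = 0.8246

0.82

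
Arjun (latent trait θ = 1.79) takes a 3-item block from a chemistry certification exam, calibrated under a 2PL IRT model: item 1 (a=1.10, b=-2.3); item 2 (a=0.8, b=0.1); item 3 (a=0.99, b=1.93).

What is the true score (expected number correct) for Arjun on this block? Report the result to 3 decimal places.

P(θ) = 1 / (1 + exp(−a(θ − b)))
P_1 = 1/(1+e^{-4.4990}) = 0.9890
P_2 = 1/(1+e^{-1.3520}) = 0.7945
P_3 = 1/(1+e^{0.1386}) = 0.4654
E[score] = 0.9890 + 0.7945 + 0.4654 = 2.2489

2.249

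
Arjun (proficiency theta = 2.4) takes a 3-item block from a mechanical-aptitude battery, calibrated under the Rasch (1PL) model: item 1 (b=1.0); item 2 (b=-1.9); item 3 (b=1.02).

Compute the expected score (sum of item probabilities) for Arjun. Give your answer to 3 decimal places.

P(theta) = 1 / (1 + exp(−(theta − b)))
P_1 = 1/(1+e^{-1.4000}) = 0.8022
P_2 = 1/(1+e^{-4.3000}) = 0.9866
P_3 = 1/(1+e^{-1.3800}) = 0.7990
E[score] = 0.8022 + 0.9866 + 0.7990 = 2.5878

2.588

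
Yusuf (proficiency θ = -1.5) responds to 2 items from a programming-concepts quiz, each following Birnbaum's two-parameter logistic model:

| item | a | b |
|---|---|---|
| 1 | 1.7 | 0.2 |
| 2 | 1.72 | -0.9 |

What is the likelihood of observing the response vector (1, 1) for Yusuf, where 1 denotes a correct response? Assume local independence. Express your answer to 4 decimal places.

P(θ) = 1 / (1 + exp(−a(θ − b)))
P_1 = 1/(1+e^{2.8900}) = 0.0527
P_2 = 1/(1+e^{1.0320}) = 0.2627
L = P_1 × P_2 = 0.0527 × 0.2627 = 0.01383

0.0138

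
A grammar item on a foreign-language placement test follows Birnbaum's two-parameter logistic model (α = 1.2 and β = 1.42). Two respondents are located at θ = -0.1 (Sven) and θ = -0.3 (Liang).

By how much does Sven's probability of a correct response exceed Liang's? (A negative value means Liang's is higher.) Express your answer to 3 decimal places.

P(θ) = 1 / (1 + exp(−α(θ − β)))
P(Sven) = 0.1390  [exponent -1.8240]
P(Liang) = 0.1126  [exponent -2.0640]
Difference = 0.1390 − 0.1126 = 0.0263

0.026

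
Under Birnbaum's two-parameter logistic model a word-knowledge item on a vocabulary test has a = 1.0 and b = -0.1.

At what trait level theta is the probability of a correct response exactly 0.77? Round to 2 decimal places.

P(theta) = 1 / (1 + exp(−a(theta − b)))
logit = ln(0.7700/0.2300) = 1.2083
theta = b + logit/(a) = -0.1 + 1.2083/1.0000 = 1.1083

1.11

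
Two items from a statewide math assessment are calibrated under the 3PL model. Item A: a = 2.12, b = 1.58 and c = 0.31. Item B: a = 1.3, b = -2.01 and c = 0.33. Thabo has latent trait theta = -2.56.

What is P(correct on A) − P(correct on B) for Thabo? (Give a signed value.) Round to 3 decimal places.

P(theta) = c + (1 − c) · 1 / (1 + exp(−a(theta − b)))
P_A = 0.3101
P_B = 0.5501
P_A − P_B = -0.2400

-0.240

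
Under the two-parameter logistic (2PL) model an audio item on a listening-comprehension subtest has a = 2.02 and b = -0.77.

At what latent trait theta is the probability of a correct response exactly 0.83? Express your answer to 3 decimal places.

P(theta) = 1 / (1 + exp(−a(theta − b)))
logit = ln(0.8300/0.1700) = 1.5856
theta = b + logit/(a) = -0.77 + 1.5856/2.0200 = 0.0150

0.015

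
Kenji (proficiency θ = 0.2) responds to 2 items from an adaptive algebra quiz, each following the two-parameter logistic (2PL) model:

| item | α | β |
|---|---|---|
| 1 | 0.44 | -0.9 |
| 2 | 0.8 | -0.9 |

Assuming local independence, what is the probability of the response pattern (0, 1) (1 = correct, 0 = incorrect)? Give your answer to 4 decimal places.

0.2695

P(θ) = 1 / (1 + exp(−α(θ − β)))
P_1 = 1/(1+e^{-0.4840}) = 0.6187
P_2 = 1/(1+e^{-0.8800}) = 0.7068
L = (1−P_1) × P_2 = 0.3813 × 0.7068 = 0.26952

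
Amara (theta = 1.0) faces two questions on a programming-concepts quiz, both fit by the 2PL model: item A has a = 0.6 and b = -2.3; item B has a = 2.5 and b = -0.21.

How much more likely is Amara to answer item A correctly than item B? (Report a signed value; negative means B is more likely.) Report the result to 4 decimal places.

-0.0750

P(theta) = 1 / (1 + exp(−a(theta − b)))
P_A = 0.8787
P_B = 0.9537
P_A − P_B = -0.0750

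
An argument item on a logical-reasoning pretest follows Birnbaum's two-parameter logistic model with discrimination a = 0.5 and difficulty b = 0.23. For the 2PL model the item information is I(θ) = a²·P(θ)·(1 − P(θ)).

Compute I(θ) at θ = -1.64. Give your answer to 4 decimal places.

0.0506

P = 1/(1+e^{0.9350}) = 0.2819
P(1−P) = 0.2819 × 0.7181 = 0.2024
I = a² × P(1−P) = 0.5² × 0.2024 = 0.05061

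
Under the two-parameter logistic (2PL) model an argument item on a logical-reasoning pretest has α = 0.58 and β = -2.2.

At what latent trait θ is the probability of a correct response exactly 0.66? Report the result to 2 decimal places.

P(θ) = 1 / (1 + exp(−α(θ − β)))
logit = ln(0.6600/0.3400) = 0.6633
θ = β + logit/(α) = -2.2 + 0.6633/0.5800 = -1.0564

-1.06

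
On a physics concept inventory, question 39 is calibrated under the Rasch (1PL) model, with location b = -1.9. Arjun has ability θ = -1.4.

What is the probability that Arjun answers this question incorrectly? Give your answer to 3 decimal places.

0.378

P(θ) = 1 / (1 + exp(−(θ − b)))
Exponent: (-1.4 − (-1.9)) = 0.5000
1/(1 + e^{-0.5000}) = 0.6225
P = 0.6225
P(incorrect) = 1 − 0.6225 = 0.3775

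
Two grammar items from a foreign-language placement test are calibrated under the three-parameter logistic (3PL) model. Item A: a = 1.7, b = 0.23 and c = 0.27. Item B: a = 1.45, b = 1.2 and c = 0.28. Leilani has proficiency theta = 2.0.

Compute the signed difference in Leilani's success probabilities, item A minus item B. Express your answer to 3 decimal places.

0.138

P(theta) = c + (1 − c) · 1 / (1 + exp(−a(theta − b)))
P_A = 0.9657
P_B = 0.8282
P_A − P_B = 0.1375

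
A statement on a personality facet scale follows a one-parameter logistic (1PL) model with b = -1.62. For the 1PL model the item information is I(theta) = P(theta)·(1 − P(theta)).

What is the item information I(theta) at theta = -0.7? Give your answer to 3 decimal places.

0.204

P = 1/(1+e^{-0.9200}) = 0.7150
P(1−P) = 0.7150 × 0.2850 = 0.2038
I = P(1−P) = 0.20376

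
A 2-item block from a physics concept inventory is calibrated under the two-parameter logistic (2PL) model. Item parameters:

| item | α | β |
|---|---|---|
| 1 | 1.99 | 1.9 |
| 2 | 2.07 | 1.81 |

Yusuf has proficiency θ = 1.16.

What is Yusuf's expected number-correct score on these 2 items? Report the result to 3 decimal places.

P(θ) = 1 / (1 + exp(−α(θ − β)))
P_1 = 1/(1+e^{1.4726}) = 0.1865
P_2 = 1/(1+e^{1.3455}) = 0.2066
E[score] = 0.1865 + 0.2066 = 0.3932

0.393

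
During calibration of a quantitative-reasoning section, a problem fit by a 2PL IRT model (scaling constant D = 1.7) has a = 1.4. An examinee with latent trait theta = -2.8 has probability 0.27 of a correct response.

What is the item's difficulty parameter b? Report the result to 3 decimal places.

P(theta) = 1 / (1 + exp(−D·a(theta − b)))
logit(0.27) = ln(0.27/0.73) = -0.9946
b = theta − logit/(1.7·a) = -2.8 − (-0.9946)/2.3800 = -2.3821

-2.382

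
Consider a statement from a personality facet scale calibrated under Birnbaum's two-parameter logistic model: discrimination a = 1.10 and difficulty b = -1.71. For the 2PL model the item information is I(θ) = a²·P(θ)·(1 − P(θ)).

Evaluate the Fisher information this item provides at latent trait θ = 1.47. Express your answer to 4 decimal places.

0.0345

P = 1/(1+e^{-3.4980}) = 0.9706
P(1−P) = 0.9706 × 0.0294 = 0.0285
I = a² × P(1−P) = 1.10² × 0.0285 = 0.03449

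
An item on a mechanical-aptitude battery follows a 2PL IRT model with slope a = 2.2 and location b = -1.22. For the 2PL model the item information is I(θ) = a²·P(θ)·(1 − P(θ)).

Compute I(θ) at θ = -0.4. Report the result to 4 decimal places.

P = 1/(1+e^{-1.8040}) = 0.8586
P(1−P) = 0.8586 × 0.1414 = 0.1214
I = a² × P(1−P) = 2.2² × 0.1214 = 0.58748

0.5875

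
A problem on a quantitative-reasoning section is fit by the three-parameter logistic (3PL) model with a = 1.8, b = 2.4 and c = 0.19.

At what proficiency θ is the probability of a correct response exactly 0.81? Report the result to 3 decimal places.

P(θ) = c + (1 − c) · 1 / (1 + exp(−a(θ − b)))
Remove guessing floor: (0.81 − 0.19)/(1 − 0.19) = 0.7654
logit = ln(0.7654/0.2346) = 1.1827
θ = b + logit/(a) = 2.4 + 1.1827/1.8000 = 3.0571

3.057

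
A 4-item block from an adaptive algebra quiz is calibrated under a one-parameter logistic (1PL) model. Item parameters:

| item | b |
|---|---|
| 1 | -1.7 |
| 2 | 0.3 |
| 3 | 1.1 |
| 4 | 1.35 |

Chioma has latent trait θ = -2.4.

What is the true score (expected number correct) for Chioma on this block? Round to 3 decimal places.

0.447

P(θ) = 1 / (1 + exp(−(θ − b)))
P_1 = 1/(1+e^{0.7000}) = 0.3318
P_2 = 1/(1+e^{2.7000}) = 0.0630
P_3 = 1/(1+e^{3.5000}) = 0.0293
P_4 = 1/(1+e^{3.7500}) = 0.0230
E[score] = 0.3318 + 0.0630 + 0.0293 + 0.0230 = 0.4471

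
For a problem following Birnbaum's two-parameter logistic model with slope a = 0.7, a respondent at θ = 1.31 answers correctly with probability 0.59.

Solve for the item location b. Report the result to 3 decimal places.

0.790

P(θ) = 1 / (1 + exp(−a(θ − b)))
logit(0.59) = ln(0.59/0.41) = 0.3640
b = θ − logit/(a) = 1.31 − 0.3640/0.7000 = 0.7900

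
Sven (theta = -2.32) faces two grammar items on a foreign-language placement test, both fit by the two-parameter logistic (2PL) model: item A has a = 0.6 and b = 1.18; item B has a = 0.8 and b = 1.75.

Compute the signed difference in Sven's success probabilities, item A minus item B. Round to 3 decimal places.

0.072

P(theta) = 1 / (1 + exp(−a(theta − b)))
P_A = 0.1091
P_B = 0.0371
P_A − P_B = 0.0720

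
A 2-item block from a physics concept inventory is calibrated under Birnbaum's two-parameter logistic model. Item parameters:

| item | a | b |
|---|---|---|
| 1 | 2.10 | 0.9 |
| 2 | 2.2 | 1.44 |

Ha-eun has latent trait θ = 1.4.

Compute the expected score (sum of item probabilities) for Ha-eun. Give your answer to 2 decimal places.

P(θ) = 1 / (1 + exp(−a(θ − b)))
P_1 = 1/(1+e^{-1.0500}) = 0.7408
P_2 = 1/(1+e^{0.0880}) = 0.4780
E[score] = 0.7408 + 0.4780 = 1.2188

1.22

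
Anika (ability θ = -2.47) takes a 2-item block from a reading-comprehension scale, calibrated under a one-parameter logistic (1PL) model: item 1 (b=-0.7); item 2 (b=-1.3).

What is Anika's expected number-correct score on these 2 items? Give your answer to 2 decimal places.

P(θ) = 1 / (1 + exp(−(θ − b)))
P_1 = 1/(1+e^{1.7700}) = 0.1455
P_2 = 1/(1+e^{1.1700}) = 0.2369
E[score] = 0.1455 + 0.2369 = 0.3824

0.38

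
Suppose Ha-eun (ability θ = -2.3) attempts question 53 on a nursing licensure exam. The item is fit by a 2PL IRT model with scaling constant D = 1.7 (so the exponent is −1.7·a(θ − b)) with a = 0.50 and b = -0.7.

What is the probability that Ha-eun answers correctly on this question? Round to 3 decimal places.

0.204

P(θ) = 1 / (1 + exp(−D·a(θ − b)))
Exponent: 1.7 × 0.50 × (-2.3 − (-0.7)) = -1.3600
1/(1 + e^{1.3600}) = 0.2042
P = 0.2042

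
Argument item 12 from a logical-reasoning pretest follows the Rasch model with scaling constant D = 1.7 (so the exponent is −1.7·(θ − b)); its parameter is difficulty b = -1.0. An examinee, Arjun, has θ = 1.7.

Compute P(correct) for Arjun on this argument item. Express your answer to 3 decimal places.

0.990

P(θ) = 1 / (1 + exp(−D·(θ − b)))
Exponent: 1.7 × (1.7 − (-1.0)) = 4.5900
1/(1 + e^{-4.5900}) = 0.9899
P = 0.9899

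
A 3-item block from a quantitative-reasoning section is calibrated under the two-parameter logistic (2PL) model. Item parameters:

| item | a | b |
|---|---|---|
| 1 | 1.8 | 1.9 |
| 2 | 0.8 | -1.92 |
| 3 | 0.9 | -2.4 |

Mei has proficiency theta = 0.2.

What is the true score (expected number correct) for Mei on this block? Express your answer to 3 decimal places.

P(theta) = 1 / (1 + exp(−a(theta − b)))
P_1 = 1/(1+e^{3.0600}) = 0.0448
P_2 = 1/(1+e^{-1.6960}) = 0.8450
P_3 = 1/(1+e^{-2.3400}) = 0.9121
E[score] = 0.0448 + 0.8450 + 0.9121 = 1.8019

1.802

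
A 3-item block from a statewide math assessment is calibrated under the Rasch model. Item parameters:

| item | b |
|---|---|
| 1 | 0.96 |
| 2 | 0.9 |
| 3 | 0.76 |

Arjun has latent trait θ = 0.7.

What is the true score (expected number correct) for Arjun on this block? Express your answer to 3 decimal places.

1.371

P(θ) = 1 / (1 + exp(−(θ − b)))
P_1 = 1/(1+e^{0.2600}) = 0.4354
P_2 = 1/(1+e^{0.2000}) = 0.4502
P_3 = 1/(1+e^{0.0600}) = 0.4850
E[score] = 0.4354 + 0.4502 + 0.4850 = 1.3705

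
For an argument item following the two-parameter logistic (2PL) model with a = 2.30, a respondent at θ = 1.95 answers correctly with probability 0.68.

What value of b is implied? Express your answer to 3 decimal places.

P(θ) = 1 / (1 + exp(−a(θ − b)))
logit(0.68) = ln(0.68/0.32) = 0.7538
b = θ − logit/(a) = 1.95 − 0.7538/2.3000 = 1.6223

1.622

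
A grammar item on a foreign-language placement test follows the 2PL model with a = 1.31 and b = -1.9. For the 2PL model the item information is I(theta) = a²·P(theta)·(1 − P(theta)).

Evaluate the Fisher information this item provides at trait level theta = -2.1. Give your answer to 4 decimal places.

0.4217

P = 1/(1+e^{0.2620}) = 0.4349
P(1−P) = 0.4349 × 0.5651 = 0.2458
I = a² × P(1−P) = 1.31² × 0.2458 = 0.42175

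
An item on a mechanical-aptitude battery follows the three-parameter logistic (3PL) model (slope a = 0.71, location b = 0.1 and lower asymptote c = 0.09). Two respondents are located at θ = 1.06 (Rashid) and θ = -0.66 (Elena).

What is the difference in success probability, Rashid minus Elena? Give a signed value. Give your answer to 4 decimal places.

P(θ) = c + (1 − c) · 1 / (1 + exp(−a(θ − b)))
P(Rashid) = 0.6943  [exponent 0.6816]
P(Elena) = 0.4251  [exponent -0.5396]
Difference = 0.6943 − 0.4251 = 0.2692

0.2692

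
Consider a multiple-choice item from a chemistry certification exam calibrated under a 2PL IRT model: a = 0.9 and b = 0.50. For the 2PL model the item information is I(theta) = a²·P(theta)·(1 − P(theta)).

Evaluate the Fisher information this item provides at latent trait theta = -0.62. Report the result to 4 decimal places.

P = 1/(1+e^{1.0080}) = 0.2674
P(1−P) = 0.2674 × 0.7326 = 0.1959
I = a² × P(1−P) = 0.9² × 0.1959 = 0.15867

0.1587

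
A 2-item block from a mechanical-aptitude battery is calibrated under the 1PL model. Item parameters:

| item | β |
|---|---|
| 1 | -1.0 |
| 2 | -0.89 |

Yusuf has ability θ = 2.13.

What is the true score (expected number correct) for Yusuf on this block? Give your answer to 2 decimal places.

P(θ) = 1 / (1 + exp(−(θ − β)))
P_1 = 1/(1+e^{-3.1300}) = 0.9581
P_2 = 1/(1+e^{-3.0200}) = 0.9535
E[score] = 0.9581 + 0.9535 = 1.9116

1.91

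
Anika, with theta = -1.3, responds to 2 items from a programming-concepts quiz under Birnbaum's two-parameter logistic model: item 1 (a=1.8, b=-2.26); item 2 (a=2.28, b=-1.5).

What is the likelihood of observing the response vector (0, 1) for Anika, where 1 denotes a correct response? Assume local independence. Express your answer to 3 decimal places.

P(theta) = 1 / (1 + exp(−a(theta − b)))
P_1 = 1/(1+e^{-1.7280}) = 0.8492
P_2 = 1/(1+e^{-0.4560}) = 0.6121
L = (1−P_1) × P_2 = 0.1508 × 0.6121 = 0.09233

0.092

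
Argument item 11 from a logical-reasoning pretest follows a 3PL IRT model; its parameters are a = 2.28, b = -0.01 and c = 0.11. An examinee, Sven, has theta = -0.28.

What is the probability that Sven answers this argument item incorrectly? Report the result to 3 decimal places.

P(theta) = c + (1 − c) · 1 / (1 + exp(−a(theta − b)))
Exponent: 2.28 × (-0.28 − (-0.01)) = -0.6156
1/(1 + e^{0.6156}) = 0.3508
P = 0.11 + 0.89 × 0.3508 = 0.4222
P(incorrect) = 1 − 0.4222 = 0.5778

0.578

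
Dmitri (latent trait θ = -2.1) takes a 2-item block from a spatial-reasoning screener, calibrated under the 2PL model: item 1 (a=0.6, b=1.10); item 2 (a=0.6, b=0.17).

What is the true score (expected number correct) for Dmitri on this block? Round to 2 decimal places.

0.33

P(θ) = 1 / (1 + exp(−a(θ − b)))
P_1 = 1/(1+e^{1.9200}) = 0.1279
P_2 = 1/(1+e^{1.3620}) = 0.2039
E[score] = 0.1279 + 0.2039 = 0.3318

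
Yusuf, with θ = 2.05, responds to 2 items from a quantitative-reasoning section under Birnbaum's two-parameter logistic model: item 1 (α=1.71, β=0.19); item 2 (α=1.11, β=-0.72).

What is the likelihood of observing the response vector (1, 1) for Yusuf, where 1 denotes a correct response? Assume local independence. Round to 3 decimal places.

0.918

P(θ) = 1 / (1 + exp(−α(θ − β)))
P_1 = 1/(1+e^{-3.1806}) = 0.9601
P_2 = 1/(1+e^{-3.0747}) = 0.9558
L = P_1 × P_2 = 0.9601 × 0.9558 = 0.91770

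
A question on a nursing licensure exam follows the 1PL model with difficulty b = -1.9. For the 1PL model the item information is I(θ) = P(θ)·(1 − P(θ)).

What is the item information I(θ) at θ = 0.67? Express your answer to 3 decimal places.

P = 1/(1+e^{-2.5700}) = 0.9289
P(1−P) = 0.9289 × 0.0711 = 0.0660
I = P(1−P) = 0.06604

0.066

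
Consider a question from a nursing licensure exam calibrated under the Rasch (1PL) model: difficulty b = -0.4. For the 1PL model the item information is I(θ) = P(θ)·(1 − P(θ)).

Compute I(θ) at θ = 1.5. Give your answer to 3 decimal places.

P = 1/(1+e^{-1.9000}) = 0.8699
P(1−P) = 0.8699 × 0.1301 = 0.1132
I = P(1−P) = 0.11318

0.113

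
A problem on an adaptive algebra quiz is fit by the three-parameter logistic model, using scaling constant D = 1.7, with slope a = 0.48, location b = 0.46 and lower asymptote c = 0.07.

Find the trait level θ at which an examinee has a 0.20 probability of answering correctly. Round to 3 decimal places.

P(θ) = c + (1 − c) · 1 / (1 + exp(−D·a(θ − b)))
Remove guessing floor: (0.20 − 0.07)/(1 − 0.07) = 0.1398
logit = ln(0.1398/0.8602) = -1.8171
θ = b + logit/(1.7·a) = 0.46 + (-1.8171)/0.8160 = -1.7668

-1.767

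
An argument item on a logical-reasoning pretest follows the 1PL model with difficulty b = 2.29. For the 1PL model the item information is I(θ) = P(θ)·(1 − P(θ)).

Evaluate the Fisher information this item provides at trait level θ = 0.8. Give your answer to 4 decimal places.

P = 1/(1+e^{1.4900}) = 0.1839
P(1−P) = 0.1839 × 0.8161 = 0.1501
I = P(1−P) = 0.15009

0.1501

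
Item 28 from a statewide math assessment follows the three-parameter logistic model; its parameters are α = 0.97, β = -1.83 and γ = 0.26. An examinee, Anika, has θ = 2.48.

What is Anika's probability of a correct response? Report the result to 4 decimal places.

0.9889

P(θ) = γ + (1 − γ) · 1 / (1 + exp(−α(θ − β)))
Exponent: 0.97 × (2.48 − (-1.83)) = 4.1807
1/(1 + e^{-4.1807}) = 0.9849
P = 0.26 + 0.74 × 0.9849 = 0.9889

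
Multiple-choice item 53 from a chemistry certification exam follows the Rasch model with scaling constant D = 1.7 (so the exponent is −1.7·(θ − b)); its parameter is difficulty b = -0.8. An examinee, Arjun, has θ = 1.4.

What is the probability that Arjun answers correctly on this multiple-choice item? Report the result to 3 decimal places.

0.977

P(θ) = 1 / (1 + exp(−D·(θ − b)))
Exponent: 1.7 × (1.4 − (-0.8)) = 3.7400
1/(1 + e^{-3.7400}) = 0.9768
P = 0.9768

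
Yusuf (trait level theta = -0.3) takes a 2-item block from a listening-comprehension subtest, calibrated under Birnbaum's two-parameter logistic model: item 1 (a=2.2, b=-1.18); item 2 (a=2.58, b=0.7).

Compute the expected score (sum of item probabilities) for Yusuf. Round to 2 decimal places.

0.94

P(theta) = 1 / (1 + exp(−a(theta − b)))
P_1 = 1/(1+e^{-1.9360}) = 0.8739
P_2 = 1/(1+e^{2.5800}) = 0.0704
E[score] = 0.8739 + 0.0704 = 0.9443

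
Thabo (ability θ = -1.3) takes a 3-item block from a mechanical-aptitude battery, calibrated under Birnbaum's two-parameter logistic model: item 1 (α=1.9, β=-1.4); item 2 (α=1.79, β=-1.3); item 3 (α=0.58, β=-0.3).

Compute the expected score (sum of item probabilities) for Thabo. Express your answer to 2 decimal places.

1.41

P(θ) = 1 / (1 + exp(−α(θ − β)))
P_1 = 1/(1+e^{-0.1900}) = 0.5474
P_2 = 1/(1+e^{0.0000}) = 0.5000
P_3 = 1/(1+e^{0.5800}) = 0.3589
E[score] = 0.5474 + 0.5000 + 0.3589 = 1.4063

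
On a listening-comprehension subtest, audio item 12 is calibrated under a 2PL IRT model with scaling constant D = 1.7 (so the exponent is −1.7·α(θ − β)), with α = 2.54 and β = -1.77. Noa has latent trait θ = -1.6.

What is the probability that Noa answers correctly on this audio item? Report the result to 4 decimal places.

0.6757

P(θ) = 1 / (1 + exp(−D·α(θ − β)))
Exponent: 1.7 × 2.54 × (-1.6 − (-1.77)) = 0.7341
1/(1 + e^{-0.7341}) = 0.6757
P = 0.6757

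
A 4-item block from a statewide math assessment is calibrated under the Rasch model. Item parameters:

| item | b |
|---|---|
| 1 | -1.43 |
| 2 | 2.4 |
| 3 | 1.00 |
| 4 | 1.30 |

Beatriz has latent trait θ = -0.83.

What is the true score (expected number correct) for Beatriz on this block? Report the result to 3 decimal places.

P(θ) = 1 / (1 + exp(−(θ − b)))
P_1 = 1/(1+e^{-0.6000}) = 0.6457
P_2 = 1/(1+e^{3.2300}) = 0.0381
P_3 = 1/(1+e^{1.8300}) = 0.1382
P_4 = 1/(1+e^{2.1300}) = 0.1062
E[score] = 0.6457 + 0.0381 + 0.1382 + 0.1062 = 0.9282

0.928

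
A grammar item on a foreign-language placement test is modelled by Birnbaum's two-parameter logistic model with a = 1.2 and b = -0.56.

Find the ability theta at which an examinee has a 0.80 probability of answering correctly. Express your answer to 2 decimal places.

P(theta) = 1 / (1 + exp(−a(theta − b)))
logit = ln(0.8000/0.2000) = 1.3863
theta = b + logit/(a) = -0.56 + 1.3863/1.2000 = 0.5952

0.60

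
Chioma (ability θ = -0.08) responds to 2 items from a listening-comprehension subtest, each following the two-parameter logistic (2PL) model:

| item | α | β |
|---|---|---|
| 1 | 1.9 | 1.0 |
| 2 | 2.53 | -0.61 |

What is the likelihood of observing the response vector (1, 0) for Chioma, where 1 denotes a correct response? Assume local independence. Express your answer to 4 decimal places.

0.0236

P(θ) = 1 / (1 + exp(−α(θ − β)))
P_1 = 1/(1+e^{2.0520}) = 0.1139
P_2 = 1/(1+e^{-1.3409}) = 0.7926
L = P_1 × (1−P_2) = 0.1139 × 0.2074 = 0.02361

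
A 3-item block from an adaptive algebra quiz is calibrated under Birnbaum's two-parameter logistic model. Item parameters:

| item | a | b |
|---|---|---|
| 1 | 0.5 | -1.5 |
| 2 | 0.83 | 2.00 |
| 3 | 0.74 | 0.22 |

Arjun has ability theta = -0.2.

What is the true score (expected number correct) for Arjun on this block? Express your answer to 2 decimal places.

P(theta) = 1 / (1 + exp(−a(theta − b)))
P_1 = 1/(1+e^{-0.6500}) = 0.6570
P_2 = 1/(1+e^{1.8260}) = 0.1387
P_3 = 1/(1+e^{0.3108}) = 0.4229
E[score] = 0.6570 + 0.1387 + 0.4229 = 1.2186

1.22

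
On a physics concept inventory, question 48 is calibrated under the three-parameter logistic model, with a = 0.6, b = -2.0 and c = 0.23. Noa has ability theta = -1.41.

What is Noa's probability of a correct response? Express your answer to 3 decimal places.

P(theta) = c + (1 − c) · 1 / (1 + exp(−a(theta − b)))
Exponent: 0.6 × (-1.41 − (-2.0)) = 0.3540
1/(1 + e^{-0.3540}) = 0.5876
P = 0.23 + 0.77 × 0.5876 = 0.6824

0.682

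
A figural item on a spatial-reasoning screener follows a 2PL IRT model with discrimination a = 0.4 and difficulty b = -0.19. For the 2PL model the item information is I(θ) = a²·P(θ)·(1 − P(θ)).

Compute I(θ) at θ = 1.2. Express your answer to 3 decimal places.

P = 1/(1+e^{-0.5560}) = 0.6355
P(1−P) = 0.6355 × 0.3645 = 0.2316
I = a² × P(1−P) = 0.4² × 0.2316 = 0.03706

0.037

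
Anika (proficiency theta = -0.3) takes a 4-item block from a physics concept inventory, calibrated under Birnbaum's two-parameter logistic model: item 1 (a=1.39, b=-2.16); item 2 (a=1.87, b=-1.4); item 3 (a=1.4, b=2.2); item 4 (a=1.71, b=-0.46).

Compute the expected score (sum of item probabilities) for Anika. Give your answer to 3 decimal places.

2.414

P(theta) = 1 / (1 + exp(−a(theta − b)))
P_1 = 1/(1+e^{-2.5854}) = 0.9299
P_2 = 1/(1+e^{-2.0570}) = 0.8867
P_3 = 1/(1+e^{3.5000}) = 0.0293
P_4 = 1/(1+e^{-0.2736}) = 0.5680
E[score] = 0.9299 + 0.8867 + 0.0293 + 0.5680 = 2.4139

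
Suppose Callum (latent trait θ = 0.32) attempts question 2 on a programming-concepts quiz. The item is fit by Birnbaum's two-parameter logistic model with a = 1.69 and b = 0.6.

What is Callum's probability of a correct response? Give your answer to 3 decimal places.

0.384

P(θ) = 1 / (1 + exp(−a(θ − b)))
Exponent: 1.69 × (0.32 − 0.6) = -0.4732
1/(1 + e^{0.4732}) = 0.3839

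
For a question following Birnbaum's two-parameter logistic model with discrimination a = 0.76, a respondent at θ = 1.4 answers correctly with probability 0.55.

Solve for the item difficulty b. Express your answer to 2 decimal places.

P(θ) = 1 / (1 + exp(−a(θ − b)))
logit(0.55) = ln(0.55/0.45) = 0.2007
b = θ − logit/(a) = 1.4 − 0.2007/0.7600 = 1.1360

1.14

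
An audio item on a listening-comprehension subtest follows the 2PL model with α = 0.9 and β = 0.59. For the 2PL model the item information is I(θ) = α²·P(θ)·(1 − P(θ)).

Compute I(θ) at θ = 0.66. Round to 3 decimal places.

P = 1/(1+e^{-0.0630}) = 0.5157
P(1−P) = 0.5157 × 0.4843 = 0.2498
I = α² × P(1−P) = 0.9² × 0.2498 = 0.20230

0.202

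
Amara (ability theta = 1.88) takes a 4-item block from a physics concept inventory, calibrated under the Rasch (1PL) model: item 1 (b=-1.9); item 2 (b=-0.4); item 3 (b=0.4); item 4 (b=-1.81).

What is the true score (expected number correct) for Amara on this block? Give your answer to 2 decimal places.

P(theta) = 1 / (1 + exp(−(theta − b)))
P_1 = 1/(1+e^{-3.7800}) = 0.9777
P_2 = 1/(1+e^{-2.2800}) = 0.9072
P_3 = 1/(1+e^{-1.4800}) = 0.8146
P_4 = 1/(1+e^{-3.6900}) = 0.9756
E[score] = 0.9777 + 0.9072 + 0.8146 + 0.9756 = 3.6751

3.68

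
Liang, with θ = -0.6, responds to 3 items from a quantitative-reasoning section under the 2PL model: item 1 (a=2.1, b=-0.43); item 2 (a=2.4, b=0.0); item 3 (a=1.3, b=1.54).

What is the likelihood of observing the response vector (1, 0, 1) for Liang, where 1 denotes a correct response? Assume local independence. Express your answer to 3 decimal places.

0.019

P(θ) = 1 / (1 + exp(−a(θ − b)))
P_1 = 1/(1+e^{0.3570}) = 0.4117
P_2 = 1/(1+e^{1.4400}) = 0.1915
P_3 = 1/(1+e^{2.7820}) = 0.0583
L = P_1 × (1−P_2) × P_3 = 0.4117 × 0.8085 × 0.0583 = 0.01941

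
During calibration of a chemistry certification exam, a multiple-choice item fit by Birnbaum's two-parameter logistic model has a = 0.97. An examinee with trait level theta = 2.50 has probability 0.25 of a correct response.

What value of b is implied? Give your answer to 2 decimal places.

3.63

P(theta) = 1 / (1 + exp(−a(theta − b)))
logit(0.25) = ln(0.25/0.75) = -1.0986
b = theta − logit/(a) = 2.50 − (-1.0986)/0.9700 = 3.6326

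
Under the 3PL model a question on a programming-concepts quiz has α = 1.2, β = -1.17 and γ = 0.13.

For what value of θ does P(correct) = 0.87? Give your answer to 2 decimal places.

0.28

P(θ) = γ + (1 − γ) · 1 / (1 + exp(−α(θ − β)))
Remove guessing floor: (0.87 − 0.13)/(1 − 0.13) = 0.8506
logit = ln(0.8506/0.1494) = 1.7391
θ = β + logit/(α) = -1.17 + 1.7391/1.2000 = 0.2793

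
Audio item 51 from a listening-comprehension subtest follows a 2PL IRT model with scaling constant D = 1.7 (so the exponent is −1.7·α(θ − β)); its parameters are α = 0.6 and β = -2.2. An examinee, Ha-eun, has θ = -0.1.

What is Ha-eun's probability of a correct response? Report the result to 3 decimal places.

P(θ) = 1 / (1 + exp(−D·α(θ − β)))
Exponent: 1.7 × 0.6 × (-0.1 − (-2.2)) = 2.1420
1/(1 + e^{-2.1420}) = 0.8949
P = 0.8949

0.895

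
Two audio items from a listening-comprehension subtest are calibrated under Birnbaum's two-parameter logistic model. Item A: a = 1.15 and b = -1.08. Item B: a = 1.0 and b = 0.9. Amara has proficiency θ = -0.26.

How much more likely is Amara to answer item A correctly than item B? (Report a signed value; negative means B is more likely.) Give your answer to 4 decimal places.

0.4810

P(θ) = 1 / (1 + exp(−a(θ − b)))
P_A = 0.7197
P_B = 0.2387
P_A − P_B = 0.4810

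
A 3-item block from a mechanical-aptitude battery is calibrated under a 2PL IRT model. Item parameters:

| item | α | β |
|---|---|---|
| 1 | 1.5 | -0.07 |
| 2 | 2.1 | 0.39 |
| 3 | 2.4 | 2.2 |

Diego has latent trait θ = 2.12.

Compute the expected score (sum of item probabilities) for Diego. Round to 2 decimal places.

P(θ) = 1 / (1 + exp(−α(θ − β)))
P_1 = 1/(1+e^{-3.2850}) = 0.9639
P_2 = 1/(1+e^{-3.6330}) = 0.9742
P_3 = 1/(1+e^{0.1920}) = 0.4521
E[score] = 0.9639 + 0.9742 + 0.4521 = 2.3903

2.39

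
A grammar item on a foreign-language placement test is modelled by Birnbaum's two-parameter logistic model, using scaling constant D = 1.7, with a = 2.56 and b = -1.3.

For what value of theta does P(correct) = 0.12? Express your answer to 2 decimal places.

P(theta) = 1 / (1 + exp(−D·a(theta − b)))
logit = ln(0.1200/0.8800) = -1.9924
theta = b + logit/(1.7·a) = -1.3 + (-1.9924)/4.3520 = -1.7578

-1.76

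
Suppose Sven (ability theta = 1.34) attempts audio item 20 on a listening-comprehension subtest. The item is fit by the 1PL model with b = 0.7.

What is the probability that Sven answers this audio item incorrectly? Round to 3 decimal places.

0.345

P(theta) = 1 / (1 + exp(−(theta − b)))
Exponent: (1.34 − 0.7) = 0.6400
1/(1 + e^{-0.6400}) = 0.6548
P = 0.6548
P(incorrect) = 1 − 0.6548 = 0.3452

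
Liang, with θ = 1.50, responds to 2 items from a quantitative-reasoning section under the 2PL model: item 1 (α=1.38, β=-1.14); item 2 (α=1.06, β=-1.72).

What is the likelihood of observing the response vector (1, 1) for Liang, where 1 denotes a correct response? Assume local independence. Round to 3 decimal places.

P(θ) = 1 / (1 + exp(−α(θ − β)))
P_1 = 1/(1+e^{-3.6432}) = 0.9745
P_2 = 1/(1+e^{-3.4132}) = 0.9681
L = P_1 × P_2 = 0.9745 × 0.9681 = 0.94343

0.943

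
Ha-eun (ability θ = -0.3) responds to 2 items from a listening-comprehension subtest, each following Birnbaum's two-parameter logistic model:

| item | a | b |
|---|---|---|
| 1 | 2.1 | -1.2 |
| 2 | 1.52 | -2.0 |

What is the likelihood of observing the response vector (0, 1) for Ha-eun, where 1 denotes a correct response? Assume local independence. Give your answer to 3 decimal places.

0.122

P(θ) = 1 / (1 + exp(−a(θ − b)))
P_1 = 1/(1+e^{-1.8900}) = 0.8688
P_2 = 1/(1+e^{-2.5840}) = 0.9298
L = (1−P_1) × P_2 = 0.1312 × 0.9298 = 0.12203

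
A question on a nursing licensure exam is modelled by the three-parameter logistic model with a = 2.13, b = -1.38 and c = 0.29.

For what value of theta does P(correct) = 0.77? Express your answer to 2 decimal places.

P(theta) = c + (1 − c) · 1 / (1 + exp(−a(theta − b)))
Remove guessing floor: (0.77 − 0.29)/(1 − 0.29) = 0.6761
logit = ln(0.6761/0.3239) = 0.7357
theta = b + logit/(a) = -1.38 + 0.7357/2.1300 = -1.0346

-1.03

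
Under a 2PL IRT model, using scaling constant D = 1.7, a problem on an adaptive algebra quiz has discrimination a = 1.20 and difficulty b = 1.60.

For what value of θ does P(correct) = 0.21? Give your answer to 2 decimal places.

0.95

P(θ) = 1 / (1 + exp(−D·a(θ − b)))
logit = ln(0.2100/0.7900) = -1.3249
θ = b + logit/(1.7·a) = 1.60 + (-1.3249)/2.0400 = 0.9505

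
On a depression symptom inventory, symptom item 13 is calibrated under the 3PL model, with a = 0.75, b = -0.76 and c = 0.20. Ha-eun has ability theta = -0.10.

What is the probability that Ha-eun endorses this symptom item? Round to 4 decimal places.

0.6970

P(theta) = c + (1 − c) · 1 / (1 + exp(−a(theta − b)))
Exponent: 0.75 × (-0.10 − (-0.76)) = 0.4950
1/(1 + e^{-0.4950}) = 0.6213
P = 0.20 + 0.80 × 0.6213 = 0.6970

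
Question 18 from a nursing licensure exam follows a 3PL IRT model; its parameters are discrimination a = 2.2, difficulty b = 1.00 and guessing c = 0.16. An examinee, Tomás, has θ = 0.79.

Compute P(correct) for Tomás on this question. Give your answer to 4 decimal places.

0.4847

P(θ) = c + (1 − c) · 1 / (1 + exp(−a(θ − b)))
Exponent: 2.2 × (0.79 − 1.00) = -0.4620
1/(1 + e^{0.4620}) = 0.3865
P = 0.16 + 0.84 × 0.3865 = 0.4847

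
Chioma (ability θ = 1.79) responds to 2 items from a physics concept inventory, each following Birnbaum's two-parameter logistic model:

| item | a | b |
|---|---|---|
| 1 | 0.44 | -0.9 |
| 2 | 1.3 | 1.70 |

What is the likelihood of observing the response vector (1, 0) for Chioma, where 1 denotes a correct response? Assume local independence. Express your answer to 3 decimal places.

0.360

P(θ) = 1 / (1 + exp(−a(θ − b)))
P_1 = 1/(1+e^{-1.1836}) = 0.7656
P_2 = 1/(1+e^{-0.1170}) = 0.5292
L = P_1 × (1−P_2) = 0.7656 × 0.4708 = 0.36043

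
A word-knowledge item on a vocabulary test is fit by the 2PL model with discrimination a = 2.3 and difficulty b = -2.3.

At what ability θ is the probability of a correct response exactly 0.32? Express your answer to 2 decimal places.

-2.63

P(θ) = 1 / (1 + exp(−a(θ − b)))
logit = ln(0.3200/0.6800) = -0.7538
θ = b + logit/(a) = -2.3 + (-0.7538)/2.3000 = -2.6277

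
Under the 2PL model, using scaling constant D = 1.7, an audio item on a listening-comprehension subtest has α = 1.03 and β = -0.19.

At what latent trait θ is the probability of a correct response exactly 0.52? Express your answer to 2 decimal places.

-0.14

P(θ) = 1 / (1 + exp(−D·α(θ − β)))
logit = ln(0.5200/0.4800) = 0.0800
θ = β + logit/(1.7·α) = -0.19 + 0.0800/1.7510 = -0.1443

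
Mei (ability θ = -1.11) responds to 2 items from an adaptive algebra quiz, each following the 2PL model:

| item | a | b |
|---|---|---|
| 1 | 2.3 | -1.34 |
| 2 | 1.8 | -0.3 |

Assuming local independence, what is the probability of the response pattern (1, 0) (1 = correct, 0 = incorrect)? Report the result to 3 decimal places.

0.510

P(θ) = 1 / (1 + exp(−a(θ − b)))
P_1 = 1/(1+e^{-0.5290}) = 0.6292
P_2 = 1/(1+e^{1.4580}) = 0.1888
L = P_1 × (1−P_2) = 0.6292 × 0.8112 = 0.51046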